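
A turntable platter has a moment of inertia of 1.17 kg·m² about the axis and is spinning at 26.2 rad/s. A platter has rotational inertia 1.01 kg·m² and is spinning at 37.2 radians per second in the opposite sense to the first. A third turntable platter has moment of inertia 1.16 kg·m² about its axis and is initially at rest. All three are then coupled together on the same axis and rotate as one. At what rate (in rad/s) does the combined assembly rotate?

|ω_f| ≈ 2.07 rad/s

The coupling torques are internal; angular momentum about the shared axis is conserved.
Taking A's sense as positive: L = (1.170)(26.2) − (1.010)(37.2) = -6.918 kg·m²·rad/s.
Combined I = 1.170 + 1.010 + 1.160 = 3.340 kg·m².
ω_f = L / I = -6.918 / 3.340 = -2.071 rad/s.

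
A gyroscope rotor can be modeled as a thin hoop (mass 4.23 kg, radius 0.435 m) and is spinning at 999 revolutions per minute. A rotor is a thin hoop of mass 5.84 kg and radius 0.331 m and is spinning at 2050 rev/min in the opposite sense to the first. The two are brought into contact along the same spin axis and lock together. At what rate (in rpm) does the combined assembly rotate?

|ω_f| ≈ 356 rpm

No external torque acts about the common axis, so total angular momentum is conserved.
Moments of inertia: I_A = (4.23)(0.435)² = 0.8004 kg·m²; I_B = (5.84)(0.331)² = 0.6398 kg·m².
Taking A's sense as positive: L = (0.8004)(999) − (0.6398)(2050) = -512.0 kg·m²·rpm.
Combined I = 0.8004 + 0.6398 = 1.440 kg·m².
ω_f = L / I = -512.0 / 1.440 = -355.5 rpm.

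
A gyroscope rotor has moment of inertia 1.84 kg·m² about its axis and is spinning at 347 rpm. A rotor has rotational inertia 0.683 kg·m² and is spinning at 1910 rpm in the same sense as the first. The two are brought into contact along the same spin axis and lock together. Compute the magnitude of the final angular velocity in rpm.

The coupling torques are internal; angular momentum about the shared axis is conserved.
Taking A's sense as positive: L = (1.840)(347) + (0.6830)(1910) = 1943 kg·m²·rpm.
Combined I = 1.840 + 0.6830 = 2.523 kg·m².
ω_f = L / I = 1943 / 2.523 = 770.1 rpm.

|ω_f| ≈ 770 rpm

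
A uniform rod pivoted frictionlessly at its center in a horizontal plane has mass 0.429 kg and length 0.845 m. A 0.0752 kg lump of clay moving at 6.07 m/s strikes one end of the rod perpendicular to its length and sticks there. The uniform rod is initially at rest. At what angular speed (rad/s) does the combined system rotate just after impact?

The axle reaction passes through the pivot and exerts no torque about it; angular momentum about the pivot is conserved through the impact.
I_p = (1/12)(0.429)(0.845)² = 0.02553 kg·m². Taking the sense of the lump of clay's angular momentum as positive, L_{lump} = m v R = (0.0752)(6.07)(0.845/2) = 0.1929 kg·m²/s.
L_i = 0 + 0.1929 = 0.1929 kg·m²/s.
After sticking, I_f = I_p + m R² = 0.02553 + (0.0752)(0.845/2)² = 0.03895 kg·m².
ω_f = L_i / I_f = 0.1929 / 0.03895 = 4.951 rad/s.

|ω_f| ≈ 4.95 rad/s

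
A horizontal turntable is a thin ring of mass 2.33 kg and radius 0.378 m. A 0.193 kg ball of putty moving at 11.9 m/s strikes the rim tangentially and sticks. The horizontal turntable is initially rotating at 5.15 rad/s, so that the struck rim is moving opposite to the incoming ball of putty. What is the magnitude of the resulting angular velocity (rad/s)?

The axle reaction passes through the axle and exerts no torque about it; angular momentum about the axle is conserved through the impact.
I_p = (2.33)(0.378)² = 0.3329 kg·m². Taking the sense of the ball of putty's angular momentum as positive, L_{ball} = m v R = (0.193)(11.9)(0.378) = 0.8682 kg·m²/s.
L_i = −I_p ω_p + m v R = −(0.3329)(5.15) + 0.8682 = -0.8464 kg·m²/s.
After sticking, I_f = I_p + m R² = 0.3329 + (0.193)(0.378)² = 0.3605 kg·m².
ω_f = L_i / I_f = -0.8464 / 0.3605 = -2.348 rad/s.

|ω_f| ≈ 2.35 rad/s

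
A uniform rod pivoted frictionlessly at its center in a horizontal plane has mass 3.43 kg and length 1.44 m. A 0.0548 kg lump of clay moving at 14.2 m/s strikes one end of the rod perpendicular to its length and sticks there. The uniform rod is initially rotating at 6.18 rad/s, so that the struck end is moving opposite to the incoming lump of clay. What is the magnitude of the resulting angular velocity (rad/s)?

The axle reaction passes through the pivot and exerts no torque about it; angular momentum about the pivot is conserved through the impact.
I_p = (1/12)(3.43)(1.44)² = 0.5927 kg·m². Taking the sense of the lump of clay's angular momentum as positive, L_{lump} = m v R = (0.0548)(14.2)(1.44/2) = 0.5603 kg·m²/s.
L_i = −I_p ω_p + m v R = −(0.5927)(6.18) + 0.5603 = -3.103 kg·m²/s.
After sticking, I_f = I_p + m R² = 0.5927 + (0.0548)(1.44/2)² = 0.6211 kg·m².
ω_f = L_i / I_f = -3.103 / 0.6211 = -4.995 rad/s.

|ω_f| ≈ 5.00 rad/s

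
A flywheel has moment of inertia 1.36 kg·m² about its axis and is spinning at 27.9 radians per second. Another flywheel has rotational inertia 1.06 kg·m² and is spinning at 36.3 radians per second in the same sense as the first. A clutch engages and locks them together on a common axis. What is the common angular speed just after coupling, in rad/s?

|ω_f| ≈ 31.6 rad/s

No external torque acts about the common axis, so total angular momentum is conserved.
Taking A's sense as positive: L = (1.360)(27.9) + (1.060)(36.3) = 76.42 kg·m²·rad/s.
Combined I = 1.360 + 1.060 = 2.420 kg·m².
ω_f = L / I = 76.42 / 2.420 = 31.58 rad/s.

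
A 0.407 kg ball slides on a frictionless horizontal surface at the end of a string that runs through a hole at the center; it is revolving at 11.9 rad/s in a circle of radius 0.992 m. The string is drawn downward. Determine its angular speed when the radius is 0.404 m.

ω₂ ≈ 71.7 rad/s

No torque about the axis ⇒ m r₁² ω₁ = m r₂² ω₂.
ω₂ = ω₁ (r₁/r₂)² = (11.9)(0.992/0.404)² = 71.75 rad/s.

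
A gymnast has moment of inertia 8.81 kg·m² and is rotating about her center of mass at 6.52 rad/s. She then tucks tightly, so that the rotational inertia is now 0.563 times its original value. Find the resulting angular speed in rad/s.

ω₂ ≈ 11.6 rad/s

Angular momentum about the spin axis is conserved since the torque about it is zero.
I₂ = 0.563 × 8.81 = 4.960 kg·m².
ω₂ = I₁ω₁ / I₂ = (8.810)(6.52 rad/s) / (4.960) = 11.58 rad/s.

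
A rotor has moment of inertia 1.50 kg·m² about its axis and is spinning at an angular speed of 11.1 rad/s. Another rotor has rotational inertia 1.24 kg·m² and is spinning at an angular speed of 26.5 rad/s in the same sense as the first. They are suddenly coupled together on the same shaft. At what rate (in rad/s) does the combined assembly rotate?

|ω_f| ≈ 18.1 rad/s

No external torque acts about the common axis, so total angular momentum is conserved.
Taking A's sense as positive: L = (1.500)(11.1) + (1.240)(26.5) = 49.51 kg·m²·rad/s.
Combined I = 1.500 + 1.240 = 2.740 kg·m².
ω_f = L / I = 49.51 / 2.740 = 18.07 rad/s.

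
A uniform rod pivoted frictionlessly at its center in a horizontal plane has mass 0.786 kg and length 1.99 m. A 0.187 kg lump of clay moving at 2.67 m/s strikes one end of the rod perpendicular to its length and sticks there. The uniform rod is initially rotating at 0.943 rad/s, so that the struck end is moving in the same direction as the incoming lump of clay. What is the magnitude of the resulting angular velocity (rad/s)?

The axle reaction passes through the pivot and exerts no torque about it; angular momentum about the pivot is conserved through the impact.
I_p = (1/12)(0.786)(1.99)² = 0.2594 kg·m². Taking the sense of the lump of clay's angular momentum as positive, L_{lump} = m v R = (0.187)(2.67)(1.99/2) = 0.4968 kg·m²/s.
L_i = +I_p ω_p + m v R = +(0.2594)(0.943) + 0.4968 = 0.7414 kg·m²/s.
After sticking, I_f = I_p + m R² = 0.2594 + (0.187)(1.99/2)² = 0.4445 kg·m².
ω_f = L_i / I_f = 0.7414 / 0.4445 = 1.668 rad/s.

|ω_f| ≈ 1.67 rad/s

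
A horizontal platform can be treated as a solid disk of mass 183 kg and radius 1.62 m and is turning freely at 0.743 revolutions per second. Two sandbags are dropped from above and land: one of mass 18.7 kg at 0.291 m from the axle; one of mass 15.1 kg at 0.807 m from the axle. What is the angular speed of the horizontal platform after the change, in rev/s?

ω_f ≈ 0.709 rev/s

No external torque acts about the axle; L_before = L_after.
I_p = ½(183)(1.62)² = 240.1 kg·m².
Added inertia Σmr² = (18.7)(0.291)² + (15.1)(0.807)² = 11.42 kg·m²; I_f = 240.1 + 11.42 = 251.5 kg·m².
ω_f = I_p ω_i / I_f = (240.1)(0.743) / 251.5 = 0.7093 rev/s.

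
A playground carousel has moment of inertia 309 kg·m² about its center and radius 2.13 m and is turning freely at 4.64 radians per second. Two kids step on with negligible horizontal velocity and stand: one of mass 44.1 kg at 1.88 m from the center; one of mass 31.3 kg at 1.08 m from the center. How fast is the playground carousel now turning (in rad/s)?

No external torque acts about the center; L_before = L_after.
Added inertia Σmr² = (44.1)(1.88)² + (31.3)(1.08)² = 192.4 kg·m²; I_f = 309.0 + 192.4 = 501.4 kg·m².
ω_f = I_p ω_i / I_f = (309.0)(4.64) / 501.4 = 2.860 rad/s.

ω_f ≈ 2.86 rad/s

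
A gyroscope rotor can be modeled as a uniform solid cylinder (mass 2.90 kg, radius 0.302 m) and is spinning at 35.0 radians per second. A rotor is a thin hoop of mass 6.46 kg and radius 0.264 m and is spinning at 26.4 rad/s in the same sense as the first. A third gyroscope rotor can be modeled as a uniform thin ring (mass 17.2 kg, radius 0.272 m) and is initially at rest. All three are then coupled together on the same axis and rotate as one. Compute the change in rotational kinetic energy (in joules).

ΔKE ≈ -164 J

The coupling torques are internal; angular momentum about the shared axis is conserved.
Moments of inertia: I_A = ½(2.90)(0.302)² = 0.1322 kg·m²; I_B = (6.46)(0.264)² = 0.4502 kg·m²; I_C = (17.2)(0.272)² = 1.273 kg·m².
Taking A's sense as positive: L = (0.1322)(35.0) + (0.4502)(26.4) = 16.51 kg·m²·rad/s.
Combined I = 0.1322 + 0.4502 + 1.273 = 1.855 kg·m².
ω_f = L / I = 16.51 / 1.855 = 8.903 rad/s.
KE_i = ½ΣIω² = 237.9 J; KE_f = ½(1.855)(8.903)² = 73.51 J.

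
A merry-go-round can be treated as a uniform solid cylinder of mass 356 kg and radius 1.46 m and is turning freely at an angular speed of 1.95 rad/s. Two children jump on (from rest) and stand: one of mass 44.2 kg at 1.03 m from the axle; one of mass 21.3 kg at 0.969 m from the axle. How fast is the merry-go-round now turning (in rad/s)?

ω_f ≈ 1.66 rad/s

No external torque acts about the axle; L_before = L_after.
I_p = ½(356)(1.46)² = 379.4 kg·m².
Added inertia Σmr² = (44.2)(1.03)² + (21.3)(0.969)² = 66.89 kg·m²; I_f = 379.4 + 66.89 = 446.3 kg·m².
ω_f = I_p ω_i / I_f = (379.4)(1.95) / 446.3 = 1.658 rad/s.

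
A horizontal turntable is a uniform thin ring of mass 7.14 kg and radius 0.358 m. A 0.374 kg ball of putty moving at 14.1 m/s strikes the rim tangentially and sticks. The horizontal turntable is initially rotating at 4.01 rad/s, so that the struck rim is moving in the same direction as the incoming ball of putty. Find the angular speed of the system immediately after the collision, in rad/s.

|ω_f| ≈ 5.77 rad/s

About the axle the impulsive forces during the collision are internal, so angular momentum about that axis is conserved.
I_p = (7.14)(0.358)² = 0.9151 kg·m². Taking the sense of the ball of putty's angular momentum as positive, L_{ball} = m v R = (0.374)(14.1)(0.358) = 1.888 kg·m²/s.
L_i = +I_p ω_p + m v R = +(0.9151)(4.01) + 1.888 = 5.557 kg·m²/s.
After sticking, I_f = I_p + m R² = 0.9151 + (0.374)(0.358)² = 0.9630 kg·m².
ω_f = L_i / I_f = 5.557 / 0.9630 = 5.771 rad/s.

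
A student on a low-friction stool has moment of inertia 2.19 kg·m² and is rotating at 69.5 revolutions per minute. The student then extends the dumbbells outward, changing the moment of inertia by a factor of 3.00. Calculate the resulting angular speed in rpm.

ω₂ ≈ 23.2 rpm

No external torque acts about the spin axis, so angular momentum is conserved.
I₂ = 3.00 × 2.19 = 6.570 kg·m².
ω₂ = I₁ω₁ / I₂ = (2.190)(69.5 rpm) / (6.570) = 23.17 rpm.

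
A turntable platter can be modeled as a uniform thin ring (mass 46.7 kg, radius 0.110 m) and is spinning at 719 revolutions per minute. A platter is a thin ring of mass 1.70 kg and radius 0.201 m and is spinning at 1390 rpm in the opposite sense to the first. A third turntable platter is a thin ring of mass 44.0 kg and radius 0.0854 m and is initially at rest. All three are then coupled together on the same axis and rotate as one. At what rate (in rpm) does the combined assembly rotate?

|ω_f| ≈ 326 rpm

The coupling torques are internal; angular momentum about the shared axis is conserved.
Moments of inertia: I_A = (46.7)(0.110)² = 0.5651 kg·m²; I_B = (1.70)(0.201)² = 0.06868 kg·m²; I_C = (44.0)(0.0854)² = 0.3209 kg·m².
Taking A's sense as positive: L = (0.5651)(719) − (0.06868)(1390) = 310.8 kg·m²·rpm.
Combined I = 0.5651 + 0.06868 + 0.3209 = 0.9547 kg·m².
ω_f = L / I = 310.8 / 0.9547 = 325.6 rpm.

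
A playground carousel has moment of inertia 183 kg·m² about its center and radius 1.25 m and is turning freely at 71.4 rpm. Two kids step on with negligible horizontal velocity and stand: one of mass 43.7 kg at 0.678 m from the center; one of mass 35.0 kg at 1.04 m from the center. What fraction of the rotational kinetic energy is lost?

The added mass arrives with no angular momentum about the center, and any external torque about the center is negligible, so the system's angular momentum is conserved.
Added inertia Σmr² = (43.7)(0.678)² + (35.0)(1.04)² = 57.94 kg·m²; I_f = 183.0 + 57.94 = 240.9 kg·m².
ω_f = I_p ω_i / I_f = (183.0)(71.4) / 240.9 = 54.23 rpm.
KE_i = ½(183.0)(7.477 rad/s)² = 5115 J; KE_f = ½(240.9)(5.679)² = 3885 J.
Fraction lost = 0.2405.

fraction ≈ 0.240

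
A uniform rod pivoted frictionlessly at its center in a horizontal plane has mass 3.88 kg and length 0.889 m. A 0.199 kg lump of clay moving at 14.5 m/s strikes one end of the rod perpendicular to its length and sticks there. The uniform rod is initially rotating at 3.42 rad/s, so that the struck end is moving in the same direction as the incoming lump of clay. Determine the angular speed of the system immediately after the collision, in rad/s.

About the pivot the impulsive forces during the collision are internal, so angular momentum about that axis is conserved.
I_p = (1/12)(3.88)(0.889)² = 0.2555 kg·m². Taking the sense of the lump of clay's angular momentum as positive, L_{lump} = m v R = (0.199)(14.5)(0.889/2) = 1.283 kg·m²/s.
L_i = +I_p ω_p + m v R = +(0.2555)(3.42) + 1.283 = 2.157 kg·m²/s.
After sticking, I_f = I_p + m R² = 0.2555 + (0.199)(0.889/2)² = 0.2949 kg·m².
ω_f = L_i / I_f = 2.157 / 0.2949 = 7.314 rad/s.

|ω_f| ≈ 7.31 rad/s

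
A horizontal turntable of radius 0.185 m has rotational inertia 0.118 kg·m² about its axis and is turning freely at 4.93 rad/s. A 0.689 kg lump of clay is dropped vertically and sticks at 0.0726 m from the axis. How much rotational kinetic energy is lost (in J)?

No external torque acts about the axis; L_before = L_after.
Added inertia Σmr² = (0.689)(0.0726)² = 0.003632 kg·m²; I_f = 0.1180 + 0.003632 = 0.1216 kg·m².
ω_f = I_p ω_i / I_f = (0.1180)(4.93) / 0.1216 = 4.783 rad/s.
KE_i = ½(0.1180)(4.930 rad/s)² = 1.434 J; KE_f = ½(0.1216)(4.783)² = 1.391 J.

energy lost ≈ 0.0428 J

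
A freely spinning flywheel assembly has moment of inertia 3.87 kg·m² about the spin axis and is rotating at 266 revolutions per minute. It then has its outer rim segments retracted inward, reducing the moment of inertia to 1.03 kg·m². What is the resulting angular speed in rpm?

With no external torque about the axis, L is conserved: I₁ω₁ = I₂ω₂.
ω₂ = I₁ω₁ / I₂ = (3.870)(266 rpm) / (1.030) = 999.4 rpm.

ω₂ ≈ 999 rpm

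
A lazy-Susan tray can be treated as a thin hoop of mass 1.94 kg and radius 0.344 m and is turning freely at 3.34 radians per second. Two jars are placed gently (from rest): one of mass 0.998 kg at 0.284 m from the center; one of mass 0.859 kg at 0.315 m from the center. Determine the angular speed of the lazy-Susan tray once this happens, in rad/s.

ω_f ≈ 1.94 rad/s

The added mass arrives with no angular momentum about the center, and any external torque about the center is negligible, so the system's angular momentum is conserved.
I_p = (1.94)(0.344)² = 0.2296 kg·m².
Added inertia Σmr² = (0.998)(0.284)² + (0.859)(0.315)² = 0.1657 kg·m²; I_f = 0.2296 + 0.1657 = 0.3953 kg·m².
ω_f = I_p ω_i / I_f = (0.2296)(3.34) / 0.3953 = 1.940 rad/s.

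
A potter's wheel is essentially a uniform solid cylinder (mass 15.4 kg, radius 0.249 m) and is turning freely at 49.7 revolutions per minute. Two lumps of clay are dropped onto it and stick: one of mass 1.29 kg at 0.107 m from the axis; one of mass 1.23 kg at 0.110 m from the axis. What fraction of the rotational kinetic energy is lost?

No external torque acts about the axis; L_before = L_after.
I_p = ½(15.4)(0.249)² = 0.4774 kg·m².
Added inertia Σmr² = (1.29)(0.107)² + (1.23)(0.110)² = 0.02965 kg·m²; I_f = 0.4774 + 0.02965 = 0.5071 kg·m².
ω_f = I_p ω_i / I_f = (0.4774)(49.7) / 0.5071 = 46.79 rpm.
KE_i = ½(0.4774)(5.205 rad/s)² = 6.466 J; KE_f = ½(0.5071)(4.900)² = 6.088 J.
Fraction lost = 0.05848.

fraction ≈ 0.0585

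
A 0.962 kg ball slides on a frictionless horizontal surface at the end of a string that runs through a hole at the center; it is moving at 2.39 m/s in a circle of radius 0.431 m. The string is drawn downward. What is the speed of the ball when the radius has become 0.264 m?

The only horizontal force on the mass is along the cord (radial), so it exerts no torque about the hole and angular momentum m v r is conserved.
v₂ = v₁ r₁ / r₂ = (2.39)(0.431) / (0.264) = 3.902 m/s.

v₂ ≈ 3.90 m/s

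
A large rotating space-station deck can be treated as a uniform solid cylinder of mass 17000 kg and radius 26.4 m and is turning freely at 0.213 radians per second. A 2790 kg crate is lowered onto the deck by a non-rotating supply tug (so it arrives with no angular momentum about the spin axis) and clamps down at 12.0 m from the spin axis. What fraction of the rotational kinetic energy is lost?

fraction ≈ 0.0635

No external torque acts about the spin axis; L_before = L_after.
I_p = ½(17000)(26.4)² = 5.924e+06 kg·m².
Added inertia Σmr² = (2790)(12.0)² = 4.018e+05 kg·m²; I_f = 5.924e+06 + 4.018e+05 = 6.326e+06 kg·m².
ω_f = I_p ω_i / I_f = (5.924e+06)(0.213) / 6.326e+06 = 0.1995 rad/s.
KE_i = ½(5.924e+06)(0.2130 rad/s)² = 1.344e+05 J; KE_f = ½(6.326e+06)(0.1995)² = 1.259e+05 J.
Fraction lost = 0.06351.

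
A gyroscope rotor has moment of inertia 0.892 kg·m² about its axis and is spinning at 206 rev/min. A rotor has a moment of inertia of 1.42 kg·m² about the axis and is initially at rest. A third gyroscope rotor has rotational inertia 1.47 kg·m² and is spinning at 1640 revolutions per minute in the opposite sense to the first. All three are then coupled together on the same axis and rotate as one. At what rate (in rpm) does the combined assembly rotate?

|ω_f| ≈ 589 rpm

No external torque acts about the common axis, so total angular momentum is conserved.
Taking A's sense as positive: L = (0.8920)(206) − (1.470)(1640) = -2227 kg·m²·rpm.
Combined I = 0.8920 + 1.420 + 1.470 = 3.782 kg·m².
ω_f = L / I = -2227 / 3.782 = -588.9 rpm.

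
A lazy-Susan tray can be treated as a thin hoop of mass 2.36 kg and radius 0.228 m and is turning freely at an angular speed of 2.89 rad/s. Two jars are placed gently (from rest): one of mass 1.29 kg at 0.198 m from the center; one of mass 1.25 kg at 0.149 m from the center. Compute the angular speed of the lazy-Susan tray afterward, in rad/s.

ω_f ≈ 1.76 rad/s

No external torque acts about the center; L_before = L_after.
I_p = (2.36)(0.228)² = 0.1227 kg·m².
Added inertia Σmr² = (1.29)(0.198)² + (1.25)(0.149)² = 0.07832 kg·m²; I_f = 0.1227 + 0.07832 = 0.2010 kg·m².
ω_f = I_p ω_i / I_f = (0.1227)(2.89) / 0.2010 = 1.764 rad/s.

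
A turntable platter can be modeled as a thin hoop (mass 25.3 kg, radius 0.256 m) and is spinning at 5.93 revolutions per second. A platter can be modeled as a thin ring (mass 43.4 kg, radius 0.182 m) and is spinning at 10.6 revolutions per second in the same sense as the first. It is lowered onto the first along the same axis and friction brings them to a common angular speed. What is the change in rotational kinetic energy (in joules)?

The coupling torques are internal; angular momentum about the shared axis is conserved.
Moments of inertia: I_A = (25.3)(0.256)² = 1.658 kg·m²; I_B = (43.4)(0.182)² = 1.438 kg·m².
Taking A's sense as positive: L = (1.658)(5.93) + (1.438)(10.6) = 25.07 kg·m²·rev/s.
Combined I = 1.658 + 1.438 = 3.096 kg·m².
ω_f = L / I = 25.07 / 3.096 = 8.099 rev/s.
KE_i = ½ΣIω² = 4339 J; KE_f = ½(3.096)(50.89)² = 4008 J.

ΔKE ≈ -331 J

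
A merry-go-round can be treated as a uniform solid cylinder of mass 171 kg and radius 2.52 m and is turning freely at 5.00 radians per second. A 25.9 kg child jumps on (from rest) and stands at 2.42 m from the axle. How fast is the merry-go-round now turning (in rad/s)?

No external torque acts about the axle; L_before = L_after.
I_p = ½(171)(2.52)² = 543.0 kg·m².
Added inertia Σmr² = (25.9)(2.42)² = 151.7 kg·m²; I_f = 543.0 + 151.7 = 694.6 kg·m².
ω_f = I_p ω_i / I_f = (543.0)(5.00) / 694.6 = 3.908 rad/s.

ω_f ≈ 3.91 rad/s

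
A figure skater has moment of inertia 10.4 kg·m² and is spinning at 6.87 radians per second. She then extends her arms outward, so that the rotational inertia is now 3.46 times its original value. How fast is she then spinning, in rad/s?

Angular momentum about the spin axis is conserved since the torque about it is zero.
I₂ = 3.46 × 10.4 = 35.98 kg·m².
ω₂ = I₁ω₁ / I₂ = (10.40)(6.87 rad/s) / (35.98) = 1.986 rad/s.

ω₂ ≈ 1.99 rad/s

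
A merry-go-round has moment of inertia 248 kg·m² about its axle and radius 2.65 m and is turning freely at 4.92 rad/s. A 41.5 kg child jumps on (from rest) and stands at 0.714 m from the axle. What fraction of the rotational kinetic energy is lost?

No external torque acts about the axle; L_before = L_after.
Added inertia Σmr² = (41.5)(0.714)² = 21.16 kg·m²; I_f = 248.0 + 21.16 = 269.2 kg·m².
ω_f = I_p ω_i / I_f = (248.0)(4.92) / 269.2 = 4.533 rad/s.
KE_i = ½(248.0)(4.920 rad/s)² = 3002 J; KE_f = ½(269.2)(4.533)² = 2766 J.
Fraction lost = 0.07860.

fraction ≈ 0.0786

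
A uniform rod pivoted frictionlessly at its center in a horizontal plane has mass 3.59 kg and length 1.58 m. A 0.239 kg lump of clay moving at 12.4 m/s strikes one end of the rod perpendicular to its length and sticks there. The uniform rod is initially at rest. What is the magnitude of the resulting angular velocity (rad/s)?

The axle reaction passes through the pivot and exerts no torque about it; angular momentum about the pivot is conserved through the impact.
I_p = (1/12)(3.59)(1.58)² = 0.7468 kg·m². Taking the sense of the lump of clay's angular momentum as positive, L_{lump} = m v R = (0.239)(12.4)(1.58/2) = 2.341 kg·m²/s.
L_i = 0 + 2.341 = 2.341 kg·m²/s.
After sticking, I_f = I_p + m R² = 0.7468 + (0.239)(1.58/2)² = 0.8960 kg·m².
ω_f = L_i / I_f = 2.341 / 0.8960 = 2.613 rad/s.

|ω_f| ≈ 2.61 rad/s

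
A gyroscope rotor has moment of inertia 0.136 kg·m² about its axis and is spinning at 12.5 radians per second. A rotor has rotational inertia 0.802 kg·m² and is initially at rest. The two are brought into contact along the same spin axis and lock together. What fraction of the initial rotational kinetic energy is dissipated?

fraction ≈ 0.855

The coupling torques are internal; angular momentum about the shared axis is conserved.
Taking A's sense as positive: L = (0.1360)(12.5) = 1.700 kg·m²·rad/s.
Combined I = 0.1360 + 0.8020 = 0.9380 kg·m².
ω_f = L / I = 1.700 / 0.9380 = 1.812 rad/s.
KE_i = ½ΣIω² = 10.62 J; KE_f = ½(0.9380)(1.812)² = 1.541 J.
Fraction dissipated = (KE_i − KE_f)/KE_i = 0.8550.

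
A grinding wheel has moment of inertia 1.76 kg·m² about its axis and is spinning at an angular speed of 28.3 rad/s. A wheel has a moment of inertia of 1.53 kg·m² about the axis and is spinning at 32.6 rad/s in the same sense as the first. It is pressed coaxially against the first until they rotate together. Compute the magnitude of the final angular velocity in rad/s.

|ω_f| ≈ 30.3 rad/s

No external torque acts about the common axis, so total angular momentum is conserved.
Taking A's sense as positive: L = (1.760)(28.3) + (1.530)(32.6) = 99.69 kg·m²·rad/s.
Combined I = 1.760 + 1.530 = 3.290 kg·m².
ω_f = L / I = 99.69 / 3.290 = 30.30 rad/s.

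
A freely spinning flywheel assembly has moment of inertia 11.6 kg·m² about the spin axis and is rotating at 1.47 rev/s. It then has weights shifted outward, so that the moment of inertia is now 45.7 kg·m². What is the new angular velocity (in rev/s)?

ω₂ ≈ 0.373 rev/s

Angular momentum about the spin axis is conserved since the torque about it is zero.
ω₂ = I₁ω₁ / I₂ = (11.60)(1.47 rev/s) / (45.70) = 0.3731 rev/s.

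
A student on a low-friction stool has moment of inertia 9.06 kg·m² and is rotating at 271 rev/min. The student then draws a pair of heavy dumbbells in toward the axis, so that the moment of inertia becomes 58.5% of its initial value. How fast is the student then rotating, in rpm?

ω₂ ≈ 463 rpm

With no external torque about the axis, L is conserved: I₁ω₁ = I₂ω₂.
I₂ = 0.585 × 9.06 = 5.300 kg·m².
ω₂ = I₁ω₁ / I₂ = (9.060)(271 rpm) / (5.300) = 463.2 rpm.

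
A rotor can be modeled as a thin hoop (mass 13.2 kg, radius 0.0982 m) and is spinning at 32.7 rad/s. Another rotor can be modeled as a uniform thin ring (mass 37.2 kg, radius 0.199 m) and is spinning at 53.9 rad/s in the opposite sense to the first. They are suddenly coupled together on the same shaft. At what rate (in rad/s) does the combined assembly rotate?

|ω_f| ≈ 47.0 rad/s

The coupling torques are internal; angular momentum about the shared axis is conserved.
Moments of inertia: I_A = (13.2)(0.0982)² = 0.1273 kg·m²; I_B = (37.2)(0.199)² = 1.473 kg·m².
Taking A's sense as positive: L = (0.1273)(32.7) − (1.473)(53.9) = -75.24 kg·m²·rad/s.
Combined I = 0.1273 + 1.473 = 1.600 kg·m².
ω_f = L / I = -75.24 / 1.600 = -47.01 rad/s.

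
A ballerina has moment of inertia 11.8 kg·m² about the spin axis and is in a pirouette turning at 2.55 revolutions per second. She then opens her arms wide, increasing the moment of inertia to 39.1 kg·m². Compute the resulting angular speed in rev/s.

ω₂ ≈ 0.770 rev/s

Angular momentum about the spin axis is conserved since the torque about it is zero.
ω₂ = I₁ω₁ / I₂ = (11.80)(2.55 rev/s) / (39.10) = 0.7696 rev/s.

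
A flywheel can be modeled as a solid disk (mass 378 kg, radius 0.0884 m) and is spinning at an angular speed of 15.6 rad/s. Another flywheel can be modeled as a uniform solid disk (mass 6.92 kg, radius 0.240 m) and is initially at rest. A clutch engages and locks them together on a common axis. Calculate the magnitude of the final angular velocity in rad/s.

|ω_f| ≈ 13.7 rad/s

No external torque acts about the common axis, so total angular momentum is conserved.
Moments of inertia: I_A = ½(378)(0.0884)² = 1.477 kg·m²; I_B = ½(6.92)(0.240)² = 0.1993 kg·m².
Taking A's sense as positive: L = (1.477)(15.6) = 23.04 kg·m²·rad/s.
Combined I = 1.477 + 0.1993 = 1.676 kg·m².
ω_f = L / I = 23.04 / 1.676 = 13.75 rad/s.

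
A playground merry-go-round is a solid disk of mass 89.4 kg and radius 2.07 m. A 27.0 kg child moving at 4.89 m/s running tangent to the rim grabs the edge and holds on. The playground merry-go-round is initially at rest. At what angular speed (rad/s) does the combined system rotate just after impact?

The axle reaction passes through the axle and exerts no torque about it; angular momentum about the axle is conserved through the impact.
I_p = ½(89.4)(2.07)² = 191.5 kg·m². Taking the sense of the child's angular momentum as positive, L_{child} = m v R = (27.0)(4.89)(2.07) = 273.3 kg·m²/s.
L_i = 0 + 273.3 = 273.3 kg·m²/s.
After sticking, I_f = I_p + m R² = 191.5 + (27.0)(2.07)² = 307.2 kg·m².
ω_f = L_i / I_f = 273.3 / 307.2 = 0.8896 rad/s.

|ω_f| ≈ 0.890 rad/s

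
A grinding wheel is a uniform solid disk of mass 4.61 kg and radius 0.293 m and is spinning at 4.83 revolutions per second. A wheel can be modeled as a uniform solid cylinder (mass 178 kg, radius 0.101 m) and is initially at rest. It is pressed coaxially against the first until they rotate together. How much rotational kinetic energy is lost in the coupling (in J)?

ΔKE lost ≈ 74.8 J

No external torque acts about the common axis, so total angular momentum is conserved.
Moments of inertia: I_A = ½(4.61)(0.293)² = 0.1979 kg·m²; I_B = ½(178)(0.101)² = 0.9079 kg·m².
Taking A's sense as positive: L = (0.1979)(4.83) = 0.9558 kg·m²·rev/s.
Combined I = 0.1979 + 0.9079 = 1.106 kg·m².
ω_f = L / I = 0.9558 / 1.106 = 0.8643 rev/s.
KE_i = ½ΣIω² = 91.12 J; KE_f = ½(1.106)(5.431)² = 16.31 J.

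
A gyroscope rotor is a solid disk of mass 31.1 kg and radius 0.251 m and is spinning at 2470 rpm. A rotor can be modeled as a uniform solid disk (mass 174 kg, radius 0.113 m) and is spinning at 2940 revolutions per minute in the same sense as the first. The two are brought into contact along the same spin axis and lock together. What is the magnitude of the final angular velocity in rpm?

No external torque acts about the common axis, so total angular momentum is conserved.
Moments of inertia: I_A = ½(31.1)(0.251)² = 0.9797 kg·m²; I_B = ½(174)(0.113)² = 1.111 kg·m².
Taking A's sense as positive: L = (0.9797)(2470) + (1.111)(2940) = 5686 kg·m²·rpm.
Combined I = 0.9797 + 1.111 = 2.091 kg·m².
ω_f = L / I = 5686 / 2.091 = 2720 rpm.

|ω_f| ≈ 2720 rpm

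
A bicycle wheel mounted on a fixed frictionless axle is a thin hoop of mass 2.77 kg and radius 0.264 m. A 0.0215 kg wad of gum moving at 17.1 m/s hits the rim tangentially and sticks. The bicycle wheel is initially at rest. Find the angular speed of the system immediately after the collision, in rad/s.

The axle reaction passes through the axle and exerts no torque about it; angular momentum about the axle is conserved through the impact.
I_p = (2.77)(0.264)² = 0.1931 kg·m². Taking the sense of the wad of gum's angular momentum as positive, L_{wad} = m v R = (0.0215)(17.1)(0.264) = 0.09706 kg·m²/s.
L_i = 0 + 0.09706 = 0.09706 kg·m²/s.
After sticking, I_f = I_p + m R² = 0.1931 + (0.0215)(0.264)² = 0.1946 kg·m².
ω_f = L_i / I_f = 0.09706 / 0.1946 = 0.4989 rad/s.

|ω_f| ≈ 0.499 rad/s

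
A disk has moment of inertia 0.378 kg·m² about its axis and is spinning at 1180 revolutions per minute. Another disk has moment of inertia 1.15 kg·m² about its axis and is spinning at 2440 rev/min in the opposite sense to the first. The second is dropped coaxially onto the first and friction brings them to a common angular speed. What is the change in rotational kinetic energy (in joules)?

ΔKE ≈ -20400 J

The coupling torques are internal; angular momentum about the shared axis is conserved.
Taking A's sense as positive: L = (0.3780)(1180) − (1.150)(2440) = -2360 kg·m²·rpm.
Combined I = 0.3780 + 1.150 = 1.528 kg·m².
ω_f = L / I = -2360 / 1.528 = -1544 rpm.
KE_i = ½ΣIω² = 40430 J; KE_f = ½(1.528)(161.7)² = 19990 J.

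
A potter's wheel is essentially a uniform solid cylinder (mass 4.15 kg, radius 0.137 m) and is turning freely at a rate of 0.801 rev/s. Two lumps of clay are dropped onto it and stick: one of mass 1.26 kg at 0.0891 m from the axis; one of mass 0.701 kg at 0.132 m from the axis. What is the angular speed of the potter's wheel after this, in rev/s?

ω_f ≈ 0.510 rev/s

The added mass arrives with no angular momentum about the axis, and any external torque about the axis is negligible, so the system's angular momentum is conserved.
I_p = ½(4.15)(0.137)² = 0.03895 kg·m².
Added inertia Σmr² = (1.26)(0.0891)² + (0.701)(0.132)² = 0.02222 kg·m²; I_f = 0.03895 + 0.02222 = 0.06116 kg·m².
ω_f = I_p ω_i / I_f = (0.03895)(0.801) / 0.06116 = 0.5100 rev/s.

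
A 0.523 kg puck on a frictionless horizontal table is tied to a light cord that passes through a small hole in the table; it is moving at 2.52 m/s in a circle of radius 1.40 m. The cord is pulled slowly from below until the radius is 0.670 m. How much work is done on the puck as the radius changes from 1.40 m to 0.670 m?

The only horizontal force on the mass is along the cord (radial), so it exerts no torque about the hole and angular momentum m v r is conserved.
v₂ = v₁ r₁ / r₂ = (2.52)(1.40) / (0.670) = 5.266 m/s.
W = ΔKE = ½m(v₂² − v₁²) = 5.590 J.

W ≈ 5.59 J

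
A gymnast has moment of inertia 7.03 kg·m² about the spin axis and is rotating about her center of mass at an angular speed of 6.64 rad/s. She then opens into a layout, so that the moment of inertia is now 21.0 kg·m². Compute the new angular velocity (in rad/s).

ω₂ ≈ 2.22 rad/s

No external torque acts about the spin axis, so angular momentum is conserved.
ω₂ = I₁ω₁ / I₂ = (7.030)(6.64 rad/s) / (21.00) = 2.223 rad/s.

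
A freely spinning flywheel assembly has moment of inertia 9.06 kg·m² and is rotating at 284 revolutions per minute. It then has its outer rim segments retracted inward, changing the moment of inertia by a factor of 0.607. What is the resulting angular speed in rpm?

No external torque acts about the spin axis, so angular momentum is conserved.
I₂ = 0.607 × 9.06 = 5.499 kg·m².
ω₂ = I₁ω₁ / I₂ = (9.060)(284 rpm) / (5.499) = 467.9 rpm.

ω₂ ≈ 468 rpm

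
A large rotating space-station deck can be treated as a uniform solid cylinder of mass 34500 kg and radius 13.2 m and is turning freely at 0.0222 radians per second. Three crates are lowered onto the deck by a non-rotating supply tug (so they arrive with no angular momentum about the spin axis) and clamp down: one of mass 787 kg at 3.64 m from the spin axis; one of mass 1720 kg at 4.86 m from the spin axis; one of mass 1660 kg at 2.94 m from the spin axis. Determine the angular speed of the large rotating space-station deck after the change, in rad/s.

ω_f ≈ 0.0217 rad/s

No external torque acts about the spin axis; L_before = L_after.
I_p = ½(34500)(13.2)² = 3.006e+06 kg·m².
Added inertia Σmr² = (787)(3.64)² + (1720)(4.86)² + (1660)(2.94)² = 65400 kg·m²; I_f = 3.006e+06 + 65400 = 3.071e+06 kg·m².
ω_f = I_p ω_i / I_f = (3.006e+06)(0.0222) / 3.071e+06 = 0.02173 rad/s.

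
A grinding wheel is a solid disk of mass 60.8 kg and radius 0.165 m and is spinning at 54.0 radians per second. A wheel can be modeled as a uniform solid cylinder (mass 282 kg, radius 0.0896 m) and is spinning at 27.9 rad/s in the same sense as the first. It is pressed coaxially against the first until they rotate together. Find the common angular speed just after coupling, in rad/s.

|ω_f| ≈ 38.9 rad/s

The coupling torques are internal; angular momentum about the shared axis is conserved.
Moments of inertia: I_A = ½(60.8)(0.165)² = 0.8276 kg·m²; I_B = ½(282)(0.0896)² = 1.132 kg·m².
Taking A's sense as positive: L = (0.8276)(54.0) + (1.132)(27.9) = 76.27 kg·m²·rad/s.
Combined I = 0.8276 + 1.132 = 1.960 kg·m².
ω_f = L / I = 76.27 / 1.960 = 38.92 rad/s.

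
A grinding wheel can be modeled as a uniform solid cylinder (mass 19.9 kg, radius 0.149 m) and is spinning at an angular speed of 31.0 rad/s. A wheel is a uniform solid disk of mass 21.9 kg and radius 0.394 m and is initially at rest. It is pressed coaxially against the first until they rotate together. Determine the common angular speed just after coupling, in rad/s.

|ω_f| ≈ 3.57 rad/s

No external torque acts about the common axis, so total angular momentum is conserved.
Moments of inertia: I_A = ½(19.9)(0.149)² = 0.2209 kg·m²; I_B = ½(21.9)(0.394)² = 1.700 kg·m².
Taking A's sense as positive: L = (0.2209)(31.0) = 6.848 kg·m²·rad/s.
Combined I = 0.2209 + 1.700 = 1.921 kg·m².
ω_f = L / I = 6.848 / 1.921 = 3.565 rad/s.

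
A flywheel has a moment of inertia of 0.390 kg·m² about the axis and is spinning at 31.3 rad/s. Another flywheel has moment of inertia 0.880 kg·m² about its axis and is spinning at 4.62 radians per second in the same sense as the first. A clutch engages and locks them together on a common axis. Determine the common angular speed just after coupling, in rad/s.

|ω_f| ≈ 12.8 rad/s

No external torque acts about the common axis, so total angular momentum is conserved.
Taking A's sense as positive: L = (0.3900)(31.3) + (0.8800)(4.62) = 16.27 kg·m²·rad/s.
Combined I = 0.3900 + 0.8800 = 1.270 kg·m².
ω_f = L / I = 16.27 / 1.270 = 12.81 rad/s.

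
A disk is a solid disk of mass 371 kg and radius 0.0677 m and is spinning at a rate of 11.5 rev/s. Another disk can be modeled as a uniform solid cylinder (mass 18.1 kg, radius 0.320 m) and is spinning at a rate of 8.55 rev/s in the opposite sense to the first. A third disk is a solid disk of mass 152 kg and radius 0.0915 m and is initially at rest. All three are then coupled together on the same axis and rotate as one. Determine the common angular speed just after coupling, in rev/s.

|ω_f| ≈ 0.768 rev/s

No external torque acts about the common axis, so total angular momentum is conserved.
Moments of inertia: I_A = ½(371)(0.0677)² = 0.8502 kg·m²; I_B = ½(18.1)(0.320)² = 0.9267 kg·m²; I_C = ½(152)(0.0915)² = 0.6363 kg·m².
Taking A's sense as positive: L = (0.8502)(11.5) − (0.9267)(8.55) = 1.854 kg·m²·rev/s.
Combined I = 0.8502 + 0.9267 + 0.6363 = 2.413 kg·m².
ω_f = L / I = 1.854 / 2.413 = 0.7682 rev/s.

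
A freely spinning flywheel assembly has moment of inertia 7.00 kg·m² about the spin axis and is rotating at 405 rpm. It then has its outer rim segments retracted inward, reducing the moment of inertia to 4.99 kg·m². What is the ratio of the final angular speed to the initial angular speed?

ω₂/ω₁ ≈ 1.40

Angular momentum about the spin axis is conserved since the torque about it is zero.
ω₂/ω₁ = I₁/I₂ = 7.000 / 4.990 = 1.403.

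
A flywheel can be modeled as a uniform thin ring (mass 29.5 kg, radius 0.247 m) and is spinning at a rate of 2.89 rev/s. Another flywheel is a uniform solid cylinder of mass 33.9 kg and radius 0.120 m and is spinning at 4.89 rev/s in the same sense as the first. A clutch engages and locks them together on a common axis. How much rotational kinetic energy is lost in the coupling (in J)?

ΔKE lost ≈ 17.0 J

The coupling torques are internal; angular momentum about the shared axis is conserved.
Moments of inertia: I_A = (29.5)(0.247)² = 1.800 kg·m²; I_B = ½(33.9)(0.120)² = 0.2441 kg·m².
Taking A's sense as positive: L = (1.800)(2.89) + (0.2441)(4.89) = 6.395 kg·m²·rev/s.
Combined I = 1.800 + 0.2441 = 2.044 kg·m².
ω_f = L / I = 6.395 / 2.044 = 3.129 rev/s.
KE_i = ½ΣIω² = 411.9 J; KE_f = ½(2.044)(19.66)² = 395.0 J.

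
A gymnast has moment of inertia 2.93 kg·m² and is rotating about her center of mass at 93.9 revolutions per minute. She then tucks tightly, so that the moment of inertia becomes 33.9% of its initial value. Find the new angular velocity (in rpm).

ω₂ ≈ 277 rpm

No external torque acts about the spin axis, so angular momentum is conserved.
I₂ = 0.339 × 2.93 = 0.9933 kg·m².
ω₂ = I₁ω₁ / I₂ = (2.930)(93.9 rpm) / (0.9933) = 277.0 rpm.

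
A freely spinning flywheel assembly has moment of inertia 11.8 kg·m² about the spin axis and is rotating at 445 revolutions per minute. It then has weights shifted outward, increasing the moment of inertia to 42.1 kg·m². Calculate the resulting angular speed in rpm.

ω₂ ≈ 125 rpm

Angular momentum about the spin axis is conserved since the torque about it is zero.
ω₂ = I₁ω₁ / I₂ = (11.80)(445 rpm) / (42.10) = 124.7 rpm.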